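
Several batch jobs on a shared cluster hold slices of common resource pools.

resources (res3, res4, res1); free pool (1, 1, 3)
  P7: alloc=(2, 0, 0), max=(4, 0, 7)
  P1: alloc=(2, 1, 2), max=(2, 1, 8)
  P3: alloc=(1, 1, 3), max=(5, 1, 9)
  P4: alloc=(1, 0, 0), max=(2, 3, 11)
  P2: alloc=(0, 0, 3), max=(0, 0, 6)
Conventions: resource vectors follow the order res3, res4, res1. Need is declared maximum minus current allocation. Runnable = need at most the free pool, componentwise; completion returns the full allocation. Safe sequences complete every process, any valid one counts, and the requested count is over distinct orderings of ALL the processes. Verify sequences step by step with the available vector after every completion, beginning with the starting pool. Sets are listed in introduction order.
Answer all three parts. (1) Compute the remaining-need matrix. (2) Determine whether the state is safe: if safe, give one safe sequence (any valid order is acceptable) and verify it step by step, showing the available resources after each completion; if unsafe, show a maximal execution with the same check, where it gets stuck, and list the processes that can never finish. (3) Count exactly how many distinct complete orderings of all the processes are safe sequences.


(1) Outstanding need per process (order res3, res4, res1):
  P7: (2, 0, 7)
  P1: (0, 0, 6)
  P3: (4, 0, 6)
  P4: (1, 3, 11)
  P2: (0, 0, 3)
(2) SAFE, for example via the order P2, P1, P7, P3, P4.
Key observation: at P2 the run first touches a limit — (0, 0, 3) against (1, 1, 3), exact on a resource it actually requests.
Verifying each step:
  pool = (1, 1, 3)
  run P2 (needs (0, 0, 3), free (1, 1, 3)); after release of (0, 0, 3) the pool is (1, 1, 6)
  run P1 (needs (0, 0, 6), free (1, 1, 6)); after release of (2, 1, 2) the pool is (3, 2, 8)
  run P7 (needs (2, 0, 7), free (3, 2, 8)); after release of (2, 0, 0) the pool is (5, 2, 8)
  run P3 (needs (4, 0, 6), free (5, 2, 8)); after release of (1, 1, 3) the pool is (6, 3, 11)
  run P4 (needs (1, 3, 11), free (6, 3, 11)); after release of (1, 0, 0) the pool is (7, 3, 11)
(3) Precisely 1 of the possible complete orderings is a safe sequence.


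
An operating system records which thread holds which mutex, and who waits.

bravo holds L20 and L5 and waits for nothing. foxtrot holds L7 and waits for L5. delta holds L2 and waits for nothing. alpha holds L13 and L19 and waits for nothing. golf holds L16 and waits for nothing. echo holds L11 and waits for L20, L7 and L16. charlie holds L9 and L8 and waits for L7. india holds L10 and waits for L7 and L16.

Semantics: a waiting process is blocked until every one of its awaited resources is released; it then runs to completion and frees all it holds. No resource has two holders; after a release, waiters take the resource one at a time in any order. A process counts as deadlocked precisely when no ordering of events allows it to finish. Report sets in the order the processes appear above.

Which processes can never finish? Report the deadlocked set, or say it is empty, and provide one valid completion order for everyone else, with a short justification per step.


Nothing here is deadlocked.
Key observation: every chain of waits terminates; starting from the processes that wait on nothing, all the rest unlock in turn.
One completion order for the rest: golf, bravo, alpha, foxtrot, india, echo, charlie, delta.
Verifying each step:
  golf waits on nothing -> runs at once and releases L16
  bravo waits on nothing -> runs at once and releases L20 and L5
  alpha waits on nothing -> runs at once and releases L13 and L19
  foxtrot waits on L5 — all released -> runs and releases L7
  india waits on L7 and L16 — all released -> runs and releases L10
  echo waits on L20, L7 and L16 — all released -> runs and releases L11
  charlie waits on L7 — all released -> runs and releases L9 and L8
  delta waits on nothing -> runs at once and releases L2


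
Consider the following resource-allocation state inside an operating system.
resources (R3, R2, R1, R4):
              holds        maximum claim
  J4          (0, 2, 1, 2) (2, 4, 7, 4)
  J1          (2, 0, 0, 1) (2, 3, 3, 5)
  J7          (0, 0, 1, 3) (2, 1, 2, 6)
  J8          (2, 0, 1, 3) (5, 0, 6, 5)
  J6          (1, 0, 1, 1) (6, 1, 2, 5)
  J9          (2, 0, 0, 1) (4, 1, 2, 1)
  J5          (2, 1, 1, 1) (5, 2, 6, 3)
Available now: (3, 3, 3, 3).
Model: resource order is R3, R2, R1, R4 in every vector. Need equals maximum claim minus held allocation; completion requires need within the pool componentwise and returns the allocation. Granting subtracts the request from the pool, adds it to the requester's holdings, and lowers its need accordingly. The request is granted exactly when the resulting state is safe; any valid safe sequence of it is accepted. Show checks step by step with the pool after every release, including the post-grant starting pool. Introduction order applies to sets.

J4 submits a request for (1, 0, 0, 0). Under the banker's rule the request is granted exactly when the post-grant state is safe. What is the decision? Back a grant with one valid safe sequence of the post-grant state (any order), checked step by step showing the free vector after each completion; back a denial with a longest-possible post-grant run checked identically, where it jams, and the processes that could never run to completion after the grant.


GRANT. The post-grant state is safe; one safe sequence: J9, J1, J6, J7, J5, J8, J4.
Key observation: the grant leaves (2, 3, 3, 3) free — enough for J9, whose release restarts the cascade.
Check on the post-grant state, step by step:
  pool = (2, 3, 3, 3)
  J9 needs (2, 1, 2, 0) <= (2, 3, 3, 3) -> finishes; pool += (2, 0, 0, 1) = (4, 3, 3, 4)
  J1 needs (0, 3, 3, 4) <= (4, 3, 3, 4) -> finishes; pool += (2, 0, 0, 1) = (6, 3, 3, 5)
  J6 needs (5, 1, 1, 4) <= (6, 3, 3, 5) -> finishes; pool += (1, 0, 1, 1) = (7, 3, 4, 6)
  J7 needs (2, 1, 1, 3) <= (7, 3, 4, 6) -> finishes; pool += (0, 0, 1, 3) = (7, 3, 5, 9)
  J5 needs (3, 1, 5, 2) <= (7, 3, 5, 9) -> finishes; pool += (2, 1, 1, 1) = (9, 4, 6, 10)
  J8 needs (3, 0, 5, 2) <= (9, 4, 6, 10) -> finishes; pool += (2, 0, 1, 3) = (11, 4, 7, 13)
  J4 needs (1, 2, 6, 2) <= (11, 4, 7, 13) -> finishes; pool += (1, 2, 1, 2) = (12, 6, 8, 15)


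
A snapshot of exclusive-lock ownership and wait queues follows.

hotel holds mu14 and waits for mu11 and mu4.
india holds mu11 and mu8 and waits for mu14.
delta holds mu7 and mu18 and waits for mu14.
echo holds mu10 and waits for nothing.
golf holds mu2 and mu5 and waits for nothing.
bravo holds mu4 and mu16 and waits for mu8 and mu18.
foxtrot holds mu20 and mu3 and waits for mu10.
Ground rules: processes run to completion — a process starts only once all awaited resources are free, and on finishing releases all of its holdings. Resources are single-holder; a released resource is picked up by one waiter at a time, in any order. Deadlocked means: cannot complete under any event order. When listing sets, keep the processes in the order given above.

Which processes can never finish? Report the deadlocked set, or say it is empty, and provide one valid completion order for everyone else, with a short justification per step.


Deadlocked set: hotel, india, delta and bravo.
Key observation: hotel -> india -> hotel is a circular wait — nothing in it can go first; delta and bravo are caught in further circular waits.
A valid finishing order for the others: golf, echo, foxtrot.
Walking it through:
  golf: no waits; runs immediately, freeing mu2 and mu5
  echo: no waits; runs immediately, freeing mu10
  foxtrot: everything it awaited (mu10) is free; runs, freeing mu20 and mu3


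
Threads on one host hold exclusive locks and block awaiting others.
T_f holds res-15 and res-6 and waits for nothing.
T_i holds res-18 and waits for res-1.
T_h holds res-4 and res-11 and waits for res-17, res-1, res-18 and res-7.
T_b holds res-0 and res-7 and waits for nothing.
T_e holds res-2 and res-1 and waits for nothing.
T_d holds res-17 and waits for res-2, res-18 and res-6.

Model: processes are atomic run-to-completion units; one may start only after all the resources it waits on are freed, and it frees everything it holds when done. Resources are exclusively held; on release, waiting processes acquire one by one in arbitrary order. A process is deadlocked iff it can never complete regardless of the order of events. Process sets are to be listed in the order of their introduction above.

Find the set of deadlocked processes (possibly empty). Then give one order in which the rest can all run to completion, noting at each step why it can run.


No process is deadlocked.
Key observation: no waiting chain loops back on itself — every chain ends at a process that waits on nothing, so everyone eventually runs.
One completion order for the rest: T_e, T_f, T_i, T_b, T_d, T_h.
Walking it through:
  run T_e (it waits on nothing); releases res-2 and res-1
  run T_f (it waits on nothing); releases res-15 and res-6
  run T_i (all its waits — res-1 — are resolved); releases res-18
  run T_b (it waits on nothing); releases res-0 and res-7
  run T_d (all its waits — res-2, res-18 and res-6 — are resolved); releases res-17
  run T_h (all its waits — res-17, res-1, res-18 and res-7 — are resolved); releases res-4 and res-11


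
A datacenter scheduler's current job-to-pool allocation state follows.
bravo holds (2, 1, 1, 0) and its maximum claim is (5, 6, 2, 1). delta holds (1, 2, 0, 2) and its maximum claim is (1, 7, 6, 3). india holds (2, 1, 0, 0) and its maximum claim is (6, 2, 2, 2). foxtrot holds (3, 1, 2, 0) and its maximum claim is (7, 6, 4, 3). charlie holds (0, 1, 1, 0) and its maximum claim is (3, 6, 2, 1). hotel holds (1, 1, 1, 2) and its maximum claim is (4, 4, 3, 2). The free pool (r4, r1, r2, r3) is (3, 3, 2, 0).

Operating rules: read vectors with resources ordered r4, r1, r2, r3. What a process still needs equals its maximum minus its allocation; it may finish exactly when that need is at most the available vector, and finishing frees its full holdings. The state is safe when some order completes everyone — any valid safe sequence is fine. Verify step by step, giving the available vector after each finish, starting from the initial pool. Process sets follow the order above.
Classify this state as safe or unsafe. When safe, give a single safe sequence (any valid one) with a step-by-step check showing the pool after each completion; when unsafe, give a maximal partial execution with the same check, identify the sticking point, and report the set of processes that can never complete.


The state is UNSAFE.
Key observation: after hotel, india, bravo, charlie the pool peaks at (8, 7, 5, 2), and each blocked process is short somewhere: delta on r2; foxtrot on r3.
Going as far as possible: hotel, india, bravo, charlie; after that, nothing fits. Step-by-step check:
  pool = (3, 3, 2, 0)
  hotel: need (3, 3, 2, 0) fits (3, 3, 2, 0); releases (1, 1, 1, 2), pool now (4, 4, 3, 2)
  india: need (4, 1, 2, 2) fits (4, 4, 3, 2); releases (2, 1, 0, 0), pool now (6, 5, 3, 2)
  bravo: need (3, 5, 1, 1) fits (6, 5, 3, 2); releases (2, 1, 1, 0), pool now (8, 6, 4, 2)
  charlie: need (3, 5, 1, 1) fits (8, 6, 4, 2); releases (0, 1, 1, 0), pool now (8, 7, 5, 2)
  delta still needs (0, 5, 6, 1) but only (8, 7, 5, 2) is free — short on r2
  foxtrot still needs (4, 5, 2, 3) but only (8, 7, 5, 2) is free — short on r3
Never able to finish: delta and foxtrot.


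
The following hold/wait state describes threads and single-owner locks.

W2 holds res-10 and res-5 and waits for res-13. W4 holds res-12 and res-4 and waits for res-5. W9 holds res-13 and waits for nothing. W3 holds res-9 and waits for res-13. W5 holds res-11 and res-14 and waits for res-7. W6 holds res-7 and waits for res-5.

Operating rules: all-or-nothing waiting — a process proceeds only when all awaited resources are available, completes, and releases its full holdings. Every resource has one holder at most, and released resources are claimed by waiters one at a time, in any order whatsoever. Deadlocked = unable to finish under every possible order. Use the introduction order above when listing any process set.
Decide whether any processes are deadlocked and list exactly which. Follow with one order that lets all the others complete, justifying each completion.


Nothing here is deadlocked.
Key observation: the wait relation is loop-free; peeling off processes with no waits unwinds the whole state.
The rest can finish in the order W9, W3, W2, W6, W5, W4.
Check, step by step:
  W9 waits on nothing -> runs at once and releases res-13
  run W3 (all its waits — res-13 — are resolved); releases res-9
  run W2 (all its waits — res-13 — are resolved); releases res-10 and res-5
  run W6 (all its waits — res-5 — are resolved); releases res-7
  run W5 (all its waits — res-7 — are resolved); releases res-11 and res-14
  run W4 (all its waits — res-5 — are resolved); releases res-12 and res-4


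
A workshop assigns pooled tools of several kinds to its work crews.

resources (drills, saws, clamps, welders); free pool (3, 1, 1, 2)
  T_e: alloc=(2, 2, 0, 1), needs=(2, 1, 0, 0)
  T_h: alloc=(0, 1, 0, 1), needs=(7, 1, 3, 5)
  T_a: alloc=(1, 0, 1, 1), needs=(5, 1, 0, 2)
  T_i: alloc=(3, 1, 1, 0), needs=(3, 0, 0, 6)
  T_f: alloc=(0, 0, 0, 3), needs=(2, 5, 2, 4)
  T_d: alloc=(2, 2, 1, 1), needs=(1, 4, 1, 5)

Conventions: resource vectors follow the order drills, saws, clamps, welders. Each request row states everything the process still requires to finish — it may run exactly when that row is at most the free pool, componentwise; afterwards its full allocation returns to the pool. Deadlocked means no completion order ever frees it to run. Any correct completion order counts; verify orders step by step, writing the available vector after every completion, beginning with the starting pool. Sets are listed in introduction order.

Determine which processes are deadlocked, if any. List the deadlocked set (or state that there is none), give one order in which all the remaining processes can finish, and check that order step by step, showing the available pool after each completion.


Deadlocked: T_h, T_i, T_f and T_d.
Key observation: after T_e, T_a the pool peaks at (6, 3, 2, 4), and each blocked process is short somewhere: T_h on drills, clamps, welders; T_i on welders; T_f on saws; T_d on saws, welders.
One completion order for the rest: T_e, T_a. Step-by-step check:
  pool = (3, 1, 1, 2)
  T_e needs (2, 1, 0, 0) <= (3, 1, 1, 2) -> finishes; pool += (2, 2, 0, 1) = (5, 3, 1, 3)
  T_a needs (5, 1, 0, 2) <= (5, 3, 1, 3) -> finishes; pool += (1, 0, 1, 1) = (6, 3, 2, 4)
None of the blocked processes ever fits:
  blocked: T_h wants (7, 1, 3, 5), pool (6, 3, 2, 4) — not enough drills, clamps and welders
  blocked: T_i wants (3, 0, 0, 6), pool (6, 3, 2, 4) — not enough welders
  blocked: T_f wants (2, 5, 2, 4), pool (6, 3, 2, 4) — not enough saws
  blocked: T_d wants (1, 4, 1, 5), pool (6, 3, 2, 4) — not enough saws and welders


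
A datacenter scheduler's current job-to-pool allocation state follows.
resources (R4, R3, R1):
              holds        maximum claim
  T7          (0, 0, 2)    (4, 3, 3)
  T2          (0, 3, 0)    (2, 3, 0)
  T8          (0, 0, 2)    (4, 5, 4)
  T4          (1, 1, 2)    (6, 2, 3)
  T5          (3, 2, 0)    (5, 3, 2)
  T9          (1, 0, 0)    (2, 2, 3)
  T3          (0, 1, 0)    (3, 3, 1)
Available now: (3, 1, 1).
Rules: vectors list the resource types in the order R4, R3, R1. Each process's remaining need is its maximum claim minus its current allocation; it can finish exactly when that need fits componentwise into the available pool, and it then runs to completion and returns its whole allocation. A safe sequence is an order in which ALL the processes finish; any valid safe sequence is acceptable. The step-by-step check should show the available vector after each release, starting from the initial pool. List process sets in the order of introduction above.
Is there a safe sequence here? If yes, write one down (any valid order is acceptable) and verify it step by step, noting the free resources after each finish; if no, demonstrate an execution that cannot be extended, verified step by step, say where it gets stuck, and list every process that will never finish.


UNSAFE — no complete ordering exists.
Key observation: after T2, T3 the pool peaks at (3, 5, 1), and each blocked process is short somewhere: T7 on R4; T8 on R4, R1; T4 on R4; T5 on R1; T9 on R1.
Going as far as possible: T2, T3; after that, nothing fits. Walking it through:
  pool = (3, 1, 1)
  run T2 (needs (2, 0, 0), free (3, 1, 1)); after release of (0, 3, 0) the pool is (3, 4, 1)
  run T3 (needs (3, 2, 1), free (3, 4, 1)); after release of (0, 1, 0) the pool is (3, 5, 1)
  T7 still needs (4, 3, 1) but only (3, 5, 1) is free — short on R4
  T8 still needs (4, 5, 2) but only (3, 5, 1) is free — short on R4 and R1
  T4 still needs (5, 1, 1) but only (3, 5, 1) is free — short on R4
  T5 still needs (2, 1, 2) but only (3, 5, 1) is free — short on R1
  T9 still needs (1, 2, 3) but only (3, 5, 1) is free — short on R1
Never able to finish: T7, T8, T4, T5 and T9.


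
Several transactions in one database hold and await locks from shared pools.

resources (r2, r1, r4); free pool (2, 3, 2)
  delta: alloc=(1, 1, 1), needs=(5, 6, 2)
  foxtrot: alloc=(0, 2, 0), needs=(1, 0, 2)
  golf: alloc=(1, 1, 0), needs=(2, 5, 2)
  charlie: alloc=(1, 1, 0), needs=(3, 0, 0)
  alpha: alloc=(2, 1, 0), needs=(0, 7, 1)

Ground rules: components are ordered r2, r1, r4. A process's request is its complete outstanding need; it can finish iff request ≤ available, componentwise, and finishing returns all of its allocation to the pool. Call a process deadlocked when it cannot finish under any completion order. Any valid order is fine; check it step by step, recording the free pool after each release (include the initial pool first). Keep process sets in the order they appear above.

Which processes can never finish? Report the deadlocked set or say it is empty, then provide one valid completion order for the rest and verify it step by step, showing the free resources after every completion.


No process is deadlocked.
Key observation: foxtrot can run right away; the returned allocation unlocks the remaining processes in turn.
The rest can finish in the order foxtrot, golf, charlie, alpha, delta. Verifying each step:
  pool = (2, 3, 2)
  run foxtrot (needs (1, 0, 2), free (2, 3, 2)); after release of (0, 2, 0) the pool is (2, 5, 2)
  run golf (needs (2, 5, 2), free (2, 5, 2)); after release of (1, 1, 0) the pool is (3, 6, 2)
  run charlie (needs (3, 0, 0), free (3, 6, 2)); after release of (1, 1, 0) the pool is (4, 7, 2)
  run alpha (needs (0, 7, 1), free (4, 7, 2)); after release of (2, 1, 0) the pool is (6, 8, 2)
  run delta (needs (5, 6, 2), free (6, 8, 2)); after release of (1, 1, 1) the pool is (7, 9, 3)


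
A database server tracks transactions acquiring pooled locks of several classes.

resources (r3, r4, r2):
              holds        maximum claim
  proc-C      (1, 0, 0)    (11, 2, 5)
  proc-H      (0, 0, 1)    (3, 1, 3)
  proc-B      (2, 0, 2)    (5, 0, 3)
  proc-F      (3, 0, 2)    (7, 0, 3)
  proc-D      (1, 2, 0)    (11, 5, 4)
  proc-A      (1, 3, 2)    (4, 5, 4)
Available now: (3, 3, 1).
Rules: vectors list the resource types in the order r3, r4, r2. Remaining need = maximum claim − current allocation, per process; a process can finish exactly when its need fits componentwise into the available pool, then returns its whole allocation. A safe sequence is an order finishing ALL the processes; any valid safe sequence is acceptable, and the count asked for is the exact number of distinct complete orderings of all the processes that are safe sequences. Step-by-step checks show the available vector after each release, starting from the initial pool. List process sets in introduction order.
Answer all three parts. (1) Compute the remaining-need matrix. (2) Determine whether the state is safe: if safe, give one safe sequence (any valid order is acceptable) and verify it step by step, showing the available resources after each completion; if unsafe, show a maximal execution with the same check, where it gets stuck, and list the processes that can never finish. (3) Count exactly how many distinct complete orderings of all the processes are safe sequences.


(1) Outstanding need per process (order r3, r4, r2):
  proc-C: (10, 2, 5)
  proc-H: (3, 1, 2)
  proc-B: (3, 0, 1)
  proc-F: (4, 0, 1)
  proc-D: (10, 3, 4)
  proc-A: (3, 2, 2)
(2) UNSAFE.
Key observation: even finishing proc-B, proc-A, proc-F, proc-H leaves just (9, 6, 8) free — too little r3 for any of the remaining processes.
The run proc-B, proc-A, proc-F, proc-H cannot be extended any further. Walking it through:
  pool = (3, 3, 1)
  proc-B: need (3, 0, 1) fits (3, 3, 1); releases (2, 0, 2), pool now (5, 3, 3)
  proc-A: need (3, 2, 2) fits (5, 3, 3); releases (1, 3, 2), pool now (6, 6, 5)
  proc-F: need (4, 0, 1) fits (6, 6, 5); releases (3, 0, 2), pool now (9, 6, 7)
  proc-H: need (3, 1, 2) fits (9, 6, 7); releases (0, 0, 1), pool now (9, 6, 8)
  blocked: proc-C wants (10, 2, 5), pool (9, 6, 8) — not enough r3
  blocked: proc-D wants (10, 3, 4), pool (9, 6, 8) — not enough r3
Processes that can never finish: proc-C and proc-D.
(3) The exact count: 0 of the possible complete orderings are safe sequences.


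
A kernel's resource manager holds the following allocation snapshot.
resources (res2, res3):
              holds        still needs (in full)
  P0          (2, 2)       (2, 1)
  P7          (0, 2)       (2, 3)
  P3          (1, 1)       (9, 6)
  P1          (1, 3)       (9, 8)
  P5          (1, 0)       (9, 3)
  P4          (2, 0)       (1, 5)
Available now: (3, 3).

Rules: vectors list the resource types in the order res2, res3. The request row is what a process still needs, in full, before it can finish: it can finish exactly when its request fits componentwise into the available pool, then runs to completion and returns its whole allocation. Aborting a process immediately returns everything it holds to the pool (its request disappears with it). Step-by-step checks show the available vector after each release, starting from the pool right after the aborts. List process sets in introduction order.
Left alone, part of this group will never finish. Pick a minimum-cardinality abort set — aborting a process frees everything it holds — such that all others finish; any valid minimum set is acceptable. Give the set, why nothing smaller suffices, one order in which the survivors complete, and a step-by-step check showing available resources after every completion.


Minimum abort set: P3 and P1.
Key observation: the returned (2, 4) from P3 and P1 is what brings P5 — unrunnable before, under any order — into play at step 3.
Minimality, checking each single-abort alternative: P0 alone leaves P3 blocked (short on res2); P7 alone leaves P3 blocked (short on res2); P3 alone leaves P1 blocked (short on res2); P1 alone leaves P3 blocked (short on res2); P5 alone leaves P3 blocked (short on res2); P4 alone leaves P3 blocked (short on res2).
Survivors finish in the order: P0, P4, P5, P7. Verifying each step (pool after the aborts first):
  pool = (5, 7)
  P0 needs (2, 1) <= (5, 7) -> finishes; pool += (2, 2) = (7, 9)
  P4 needs (1, 5) <= (7, 9) -> finishes; pool += (2, 0) = (9, 9)
  P5 needs (9, 3) <= (9, 9) -> finishes; pool += (1, 0) = (10, 9)
  P7 needs (2, 3) <= (10, 9) -> finishes; pool += (0, 2) = (10, 11)


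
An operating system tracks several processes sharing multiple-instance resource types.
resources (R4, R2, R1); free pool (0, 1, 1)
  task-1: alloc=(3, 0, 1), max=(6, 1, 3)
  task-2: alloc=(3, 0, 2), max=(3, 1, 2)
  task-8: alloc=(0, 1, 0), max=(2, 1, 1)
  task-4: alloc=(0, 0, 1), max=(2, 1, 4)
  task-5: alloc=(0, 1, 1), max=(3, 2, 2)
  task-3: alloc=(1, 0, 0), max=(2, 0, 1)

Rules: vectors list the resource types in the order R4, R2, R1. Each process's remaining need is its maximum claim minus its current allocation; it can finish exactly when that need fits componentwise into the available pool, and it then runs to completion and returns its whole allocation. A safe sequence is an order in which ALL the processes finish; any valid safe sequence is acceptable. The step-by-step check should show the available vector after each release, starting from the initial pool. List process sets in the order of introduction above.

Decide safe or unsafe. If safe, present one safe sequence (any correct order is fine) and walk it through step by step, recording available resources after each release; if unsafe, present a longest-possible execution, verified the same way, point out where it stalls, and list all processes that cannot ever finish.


SAFE, for example via the order task-2, task-5, task-3, task-8, task-4, task-1.
Key observation: the order's first zero-slack moment is task-2 ((0, 1, 0) needed, (0, 1, 1) free — a requested resource with nothing to spare).
Verifying each step:
  pool = (0, 1, 1)
  task-2: need (0, 1, 0) fits (0, 1, 1); releases (3, 0, 2), pool now (3, 1, 3)
  task-5: need (3, 1, 1) fits (3, 1, 3); releases (0, 1, 1), pool now (3, 2, 4)
  task-3: need (1, 0, 1) fits (3, 2, 4); releases (1, 0, 0), pool now (4, 2, 4)
  task-8: need (2, 0, 1) fits (4, 2, 4); releases (0, 1, 0), pool now (4, 3, 4)
  task-4: need (2, 1, 3) fits (4, 3, 4); releases (0, 0, 1), pool now (4, 3, 5)
  task-1: need (3, 1, 2) fits (4, 3, 5); releases (3, 0, 1), pool now (7, 3, 6)


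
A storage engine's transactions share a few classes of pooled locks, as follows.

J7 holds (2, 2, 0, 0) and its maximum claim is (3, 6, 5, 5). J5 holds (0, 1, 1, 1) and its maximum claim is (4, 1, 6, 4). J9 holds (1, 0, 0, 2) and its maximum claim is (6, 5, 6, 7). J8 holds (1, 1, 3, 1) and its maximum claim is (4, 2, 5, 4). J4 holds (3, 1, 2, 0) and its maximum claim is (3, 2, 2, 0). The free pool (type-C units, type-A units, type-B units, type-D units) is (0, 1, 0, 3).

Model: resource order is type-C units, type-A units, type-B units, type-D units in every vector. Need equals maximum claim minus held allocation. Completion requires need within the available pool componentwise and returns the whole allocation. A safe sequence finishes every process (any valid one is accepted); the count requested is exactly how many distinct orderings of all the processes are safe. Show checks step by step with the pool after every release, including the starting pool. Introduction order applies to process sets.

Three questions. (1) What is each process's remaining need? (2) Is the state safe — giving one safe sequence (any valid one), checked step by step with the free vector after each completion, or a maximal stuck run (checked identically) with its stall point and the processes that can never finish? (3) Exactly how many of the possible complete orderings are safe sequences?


(1) Remaining need (order type-C units, type-A units, type-B units, type-D units):
  J7: (1, 4, 5, 5)
  J5: (4, 0, 5, 3)
  J9: (5, 5, 6, 5)
  J8: (3, 1, 2, 3)
  J4: (0, 1, 0, 0)
(2) SAFE — a valid safe sequence is J4, J8, J5, J7, J9.
Key observation: the order's first zero-slack moment is J4 ((0, 1, 0, 0) needed, (0, 1, 0, 3) free — a requested resource with nothing to spare).
Check, step by step:
  pool = (0, 1, 0, 3)
  run J4 (needs (0, 1, 0, 0), free (0, 1, 0, 3)); after release of (3, 1, 2, 0) the pool is (3, 2, 2, 3)
  run J8 (needs (3, 1, 2, 3), free (3, 2, 2, 3)); after release of (1, 1, 3, 1) the pool is (4, 3, 5, 4)
  run J5 (needs (4, 0, 5, 3), free (4, 3, 5, 4)); after release of (0, 1, 1, 1) the pool is (4, 4, 6, 5)
  run J7 (needs (1, 4, 5, 5), free (4, 4, 6, 5)); after release of (2, 2, 0, 0) the pool is (6, 6, 6, 5)
  run J9 (needs (5, 5, 6, 5), free (6, 6, 6, 5)); after release of (1, 0, 0, 2) the pool is (7, 6, 6, 7)
(3) Exactly 1 of the possible complete orderings is a safe sequence.


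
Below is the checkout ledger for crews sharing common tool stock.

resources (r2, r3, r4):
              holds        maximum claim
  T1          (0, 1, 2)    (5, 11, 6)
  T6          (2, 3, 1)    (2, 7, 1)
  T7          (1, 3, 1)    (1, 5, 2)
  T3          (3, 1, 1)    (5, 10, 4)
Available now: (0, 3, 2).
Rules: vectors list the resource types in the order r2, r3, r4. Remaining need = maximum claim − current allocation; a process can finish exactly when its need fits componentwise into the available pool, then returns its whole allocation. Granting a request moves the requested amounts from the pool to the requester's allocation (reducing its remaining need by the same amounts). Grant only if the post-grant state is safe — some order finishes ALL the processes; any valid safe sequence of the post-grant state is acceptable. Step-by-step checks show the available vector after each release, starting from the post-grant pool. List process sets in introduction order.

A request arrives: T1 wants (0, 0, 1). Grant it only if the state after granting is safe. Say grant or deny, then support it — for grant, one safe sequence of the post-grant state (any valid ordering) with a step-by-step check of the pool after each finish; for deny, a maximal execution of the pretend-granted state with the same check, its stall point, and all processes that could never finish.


GRANT. The post-grant state is safe; one safe sequence: T7, T6, T3, T1.
Key observation: after the grant the pool drops to (0, 3, 1), which still lets T7 finish first and unwind the rest.
Check on the post-grant state, step by step:
  pool = (0, 3, 1)
  T7: need (0, 2, 1) fits (0, 3, 1); releases (1, 3, 1), pool now (1, 6, 2)
  T6: need (0, 4, 0) fits (1, 6, 2); releases (2, 3, 1), pool now (3, 9, 3)
  T3: need (2, 9, 3) fits (3, 9, 3); releases (3, 1, 1), pool now (6, 10, 4)
  T1: need (5, 10, 3) fits (6, 10, 4); releases (0, 1, 3), pool now (6, 11, 7)


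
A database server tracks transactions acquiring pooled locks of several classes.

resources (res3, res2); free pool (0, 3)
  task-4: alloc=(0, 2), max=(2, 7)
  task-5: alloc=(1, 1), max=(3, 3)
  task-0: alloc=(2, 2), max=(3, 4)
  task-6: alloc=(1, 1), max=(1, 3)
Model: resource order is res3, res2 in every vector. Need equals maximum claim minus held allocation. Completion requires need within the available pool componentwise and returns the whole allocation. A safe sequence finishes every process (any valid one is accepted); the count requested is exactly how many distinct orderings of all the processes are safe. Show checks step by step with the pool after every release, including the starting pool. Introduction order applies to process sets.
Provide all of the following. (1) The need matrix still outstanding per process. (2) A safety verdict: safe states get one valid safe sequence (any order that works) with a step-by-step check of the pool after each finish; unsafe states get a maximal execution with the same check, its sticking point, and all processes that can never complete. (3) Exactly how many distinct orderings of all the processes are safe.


(1) Remaining need (order res3, res2):
  task-4: (2, 5)
  task-5: (2, 2)
  task-0: (1, 2)
  task-6: (0, 2)
(2) The state is SAFE; one workable sequence: task-6, task-0, task-5, task-4.
Key observation: task-0 marks the first exact bind of the order: its need (1, 2) fits the free (1, 4) with zero slack on a requested resource.
Verifying each step:
  pool = (0, 3)
  task-6 needs (0, 2) <= (0, 3) -> finishes; pool += (1, 1) = (1, 4)
  task-0 needs (1, 2) <= (1, 4) -> finishes; pool += (2, 2) = (3, 6)
  task-5 needs (2, 2) <= (3, 6) -> finishes; pool += (1, 1) = (4, 7)
  task-4 needs (2, 5) <= (4, 7) -> finishes; pool += (0, 2) = (4, 9)
(3) Exactly 2 of the possible complete orderings are safe sequences.


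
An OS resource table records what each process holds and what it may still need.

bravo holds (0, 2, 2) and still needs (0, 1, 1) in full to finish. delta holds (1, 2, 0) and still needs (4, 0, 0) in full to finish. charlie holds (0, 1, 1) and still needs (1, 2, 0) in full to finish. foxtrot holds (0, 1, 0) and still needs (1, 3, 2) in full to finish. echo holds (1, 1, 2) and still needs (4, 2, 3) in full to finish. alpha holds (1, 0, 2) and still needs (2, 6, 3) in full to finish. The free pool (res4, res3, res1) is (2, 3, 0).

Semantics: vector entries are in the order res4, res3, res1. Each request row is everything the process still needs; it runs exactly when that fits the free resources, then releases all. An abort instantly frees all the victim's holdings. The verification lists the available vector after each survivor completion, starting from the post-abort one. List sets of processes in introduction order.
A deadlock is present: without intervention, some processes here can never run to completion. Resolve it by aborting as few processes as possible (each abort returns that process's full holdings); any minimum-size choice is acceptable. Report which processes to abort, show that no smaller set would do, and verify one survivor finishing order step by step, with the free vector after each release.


Abort echo.
Key observation: delta had no path to completion before; after the abort of echo ((1, 1, 2) returned), step 5 is where it fits.
Why nothing smaller works: aborting no one leaves the state deadlocked as given.
One survivor order: charlie, foxtrot, alpha, bravo, delta. Walking it through (post-abort pool first):
  pool = (3, 4, 2)
  charlie: need (1, 2, 0) fits (3, 4, 2); releases (0, 1, 1), pool now (3, 5, 3)
  foxtrot: need (1, 3, 2) fits (3, 5, 3); releases (0, 1, 0), pool now (3, 6, 3)
  alpha: need (2, 6, 3) fits (3, 6, 3); releases (1, 0, 2), pool now (4, 6, 5)
  bravo: need (0, 1, 1) fits (4, 6, 5); releases (0, 2, 2), pool now (4, 8, 7)
  delta: need (4, 0, 0) fits (4, 8, 7); releases (1, 2, 0), pool now (5, 10, 7)


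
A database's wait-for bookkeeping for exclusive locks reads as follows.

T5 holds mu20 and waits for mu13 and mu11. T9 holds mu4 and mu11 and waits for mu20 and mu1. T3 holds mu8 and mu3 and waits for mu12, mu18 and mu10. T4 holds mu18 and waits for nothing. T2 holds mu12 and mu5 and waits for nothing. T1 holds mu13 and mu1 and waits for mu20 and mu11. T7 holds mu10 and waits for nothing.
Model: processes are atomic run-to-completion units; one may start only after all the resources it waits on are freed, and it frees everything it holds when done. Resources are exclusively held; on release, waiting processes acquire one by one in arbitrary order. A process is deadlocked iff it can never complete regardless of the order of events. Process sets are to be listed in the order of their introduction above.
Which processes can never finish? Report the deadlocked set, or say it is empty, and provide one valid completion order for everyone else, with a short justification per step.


Deadlocked set: T5, T9 and T1.
Key observation: T5 -> T9 -> T5 is a circular wait — nothing in it can go first; T1 is caught in further circular waits.
One completion order for the rest: T2, T4, T7, T3.
Verifying each step:
  run T2 (it waits on nothing); releases mu12 and mu5
  run T4 (it waits on nothing); releases mu18
  run T7 (it waits on nothing); releases mu10
  T3 waits on mu12, mu18 and mu10 — all released -> runs and releases mu8 and mu3


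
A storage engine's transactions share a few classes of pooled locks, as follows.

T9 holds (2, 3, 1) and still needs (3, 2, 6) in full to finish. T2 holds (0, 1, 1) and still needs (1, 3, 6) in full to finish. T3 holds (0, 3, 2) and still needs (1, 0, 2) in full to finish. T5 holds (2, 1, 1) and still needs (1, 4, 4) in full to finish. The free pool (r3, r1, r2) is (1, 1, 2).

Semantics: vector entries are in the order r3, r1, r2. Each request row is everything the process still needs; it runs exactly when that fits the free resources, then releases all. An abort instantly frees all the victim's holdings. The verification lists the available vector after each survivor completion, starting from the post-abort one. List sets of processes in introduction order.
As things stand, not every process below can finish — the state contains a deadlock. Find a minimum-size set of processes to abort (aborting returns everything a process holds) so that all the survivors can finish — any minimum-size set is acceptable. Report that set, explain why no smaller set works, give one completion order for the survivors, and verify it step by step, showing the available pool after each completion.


Minimum abort set: T2.
Key observation: the returned (0, 1, 1) from T2 is what brings T9 — unrunnable before, under any order — into play at step 3.
No smaller set exists: with zero aborts the deadlock remains.
One survivor order: T3, T5, T9. Step-by-step check (post-abort pool first):
  pool = (1, 2, 3)
  T3: need (1, 0, 2) fits (1, 2, 3); releases (0, 3, 2), pool now (1, 5, 5)
  T5: need (1, 4, 4) fits (1, 5, 5); releases (2, 1, 1), pool now (3, 6, 6)
  T9: need (3, 2, 6) fits (3, 6, 6); releases (2, 3, 1), pool now (5, 9, 7)


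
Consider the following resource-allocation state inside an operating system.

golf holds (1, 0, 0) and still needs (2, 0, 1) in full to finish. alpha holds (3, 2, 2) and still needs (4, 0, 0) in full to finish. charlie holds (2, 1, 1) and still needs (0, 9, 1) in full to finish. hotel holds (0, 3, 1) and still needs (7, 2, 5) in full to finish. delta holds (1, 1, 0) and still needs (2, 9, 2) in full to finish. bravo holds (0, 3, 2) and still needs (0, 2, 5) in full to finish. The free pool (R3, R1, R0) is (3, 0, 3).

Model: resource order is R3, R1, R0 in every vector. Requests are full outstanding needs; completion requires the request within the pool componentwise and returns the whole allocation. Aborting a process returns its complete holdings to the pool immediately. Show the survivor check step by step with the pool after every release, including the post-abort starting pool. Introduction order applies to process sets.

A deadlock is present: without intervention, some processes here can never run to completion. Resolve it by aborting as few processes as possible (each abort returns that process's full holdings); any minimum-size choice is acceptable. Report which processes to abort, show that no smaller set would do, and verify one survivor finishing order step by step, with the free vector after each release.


Minimum abort set: delta.
Key observation: before aborting delta, charlie was permanently blocked — no order could ever run it; afterwards it completes at step 5.
Minimality: the empty abort set fails — the state is deadlocked as it stands.
Survivors finish in the order: golf, alpha, bravo, hotel, charlie. Walking it through (pool after the aborts first):
  pool = (4, 1, 3)
  run golf (needs (2, 0, 1), free (4, 1, 3)); after release of (1, 0, 0) the pool is (5, 1, 3)
  run alpha (needs (4, 0, 0), free (5, 1, 3)); after release of (3, 2, 2) the pool is (8, 3, 5)
  run bravo (needs (0, 2, 5), free (8, 3, 5)); after release of (0, 3, 2) the pool is (8, 6, 7)
  run hotel (needs (7, 2, 5), free (8, 6, 7)); after release of (0, 3, 1) the pool is (8, 9, 8)
  run charlie (needs (0, 9, 1), free (8, 9, 8)); after release of (2, 1, 1) the pool is (10, 10, 9)


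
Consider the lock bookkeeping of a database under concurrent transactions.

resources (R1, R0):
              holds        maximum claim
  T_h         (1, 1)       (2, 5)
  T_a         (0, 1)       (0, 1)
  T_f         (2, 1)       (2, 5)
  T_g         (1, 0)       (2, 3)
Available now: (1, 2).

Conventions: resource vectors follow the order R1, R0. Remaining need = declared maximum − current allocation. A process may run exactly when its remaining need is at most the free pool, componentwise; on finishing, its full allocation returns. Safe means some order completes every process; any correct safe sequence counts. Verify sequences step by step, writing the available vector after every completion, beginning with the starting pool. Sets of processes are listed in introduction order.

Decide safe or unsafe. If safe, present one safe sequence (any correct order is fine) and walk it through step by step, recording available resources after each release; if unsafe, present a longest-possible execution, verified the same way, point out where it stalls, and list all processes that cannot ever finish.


The state is UNSAFE.
Key observation: R0 is the bottleneck — with T_a, T_g done the pool holds (2, 3), short of every remaining need.
Going as far as possible: T_a, T_g; after that, nothing fits. Check, step by step:
  pool = (1, 2)
  T_a needs (0, 0) <= (1, 2) -> finishes; pool += (0, 1) = (1, 3)
  T_g needs (1, 3) <= (1, 3) -> finishes; pool += (1, 0) = (2, 3)
  T_h still needs (1, 4) but only (2, 3) is free — short on R0
  T_f still needs (0, 4) but only (2, 3) is free — short on R0
Never able to finish: T_h and T_f.
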